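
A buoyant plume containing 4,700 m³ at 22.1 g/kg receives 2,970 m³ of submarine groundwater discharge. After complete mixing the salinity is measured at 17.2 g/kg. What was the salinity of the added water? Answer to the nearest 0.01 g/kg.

9.45 g/kg

Salt balance: 4,700×22.1 + 2,970×S = 7,670×17.2
103,870 + 2,970·S = 131,924
S = (131,924 − 103,870) / 2,970 = 9.4458 g/kg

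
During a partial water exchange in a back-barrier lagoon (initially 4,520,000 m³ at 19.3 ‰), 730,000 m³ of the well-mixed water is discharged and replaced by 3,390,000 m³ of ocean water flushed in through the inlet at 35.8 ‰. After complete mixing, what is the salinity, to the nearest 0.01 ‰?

27.09 ‰

Remaining after removal: 3,790,000 m³ at 19.3 ‰ (salt = 73,147,000)
After addition: salt = 73,147,000 + 3,390,000×35.8 = 194,509,000; volume = 7,180,000 m³
S = 194,509,000 / 7,180,000 = 27.0904 ‰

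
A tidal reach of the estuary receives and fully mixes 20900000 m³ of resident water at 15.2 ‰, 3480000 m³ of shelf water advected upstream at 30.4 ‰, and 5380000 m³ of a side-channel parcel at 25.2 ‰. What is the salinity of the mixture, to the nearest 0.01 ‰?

Weighted by volume,
salt = 20,900,000×15.2 + 3,480,000×30.4 + 5,380,000×25.2 = 317,680,000 + 105,792,000 + 135,576,000 = 559,048,000
volume = 20,900,000 + 3,480,000 + 5,380,000 = 29,760,000 m³
S = 559,048,000 / 29,760,000 = 18.7852 ‰

18.79 ‰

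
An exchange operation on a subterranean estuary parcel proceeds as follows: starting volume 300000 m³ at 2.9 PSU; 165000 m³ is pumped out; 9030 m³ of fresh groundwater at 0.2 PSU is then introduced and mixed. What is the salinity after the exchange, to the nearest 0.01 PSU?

2.73 PSU

Remaining after removal: 135,000 m³ at 2.9 PSU (salt = 391,500)
After addition: salt = 391,500 + 9,030×0.2 = 393,306; volume = 144,030 m³
S = 393,306 / 144,030 = 2.7307 PSU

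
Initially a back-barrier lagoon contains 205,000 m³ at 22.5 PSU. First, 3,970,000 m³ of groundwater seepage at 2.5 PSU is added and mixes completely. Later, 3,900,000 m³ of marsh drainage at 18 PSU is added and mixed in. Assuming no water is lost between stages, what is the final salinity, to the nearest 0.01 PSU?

10.49 PSU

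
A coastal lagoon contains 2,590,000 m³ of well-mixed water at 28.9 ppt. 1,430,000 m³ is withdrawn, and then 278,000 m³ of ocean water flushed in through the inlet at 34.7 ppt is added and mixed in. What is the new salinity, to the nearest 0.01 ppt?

Remaining after removal: 1,160,000 m³ at 28.9 ppt (salt = 33,524,000)
After addition: salt = 33,524,000 + 278,000×34.7 = 43,170,600; volume = 1,438,000 m³
S = 43,170,600 / 1,438,000 = 30.0213 ppt

30.02 ppt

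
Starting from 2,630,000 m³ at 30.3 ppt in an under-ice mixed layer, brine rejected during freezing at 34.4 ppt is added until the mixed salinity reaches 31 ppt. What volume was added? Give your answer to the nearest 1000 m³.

Salt balance: 2,630,000×30.3 + V×34.4 = (2,630,000+V)×31
79,689,000 + 34.4V = 81,530,000 + 31V
1,841,000 = 3.4V
V = 541,470.59 m³

541000 m³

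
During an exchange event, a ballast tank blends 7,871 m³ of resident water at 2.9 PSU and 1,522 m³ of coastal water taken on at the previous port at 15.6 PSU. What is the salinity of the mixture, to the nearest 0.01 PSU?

4.96 PSU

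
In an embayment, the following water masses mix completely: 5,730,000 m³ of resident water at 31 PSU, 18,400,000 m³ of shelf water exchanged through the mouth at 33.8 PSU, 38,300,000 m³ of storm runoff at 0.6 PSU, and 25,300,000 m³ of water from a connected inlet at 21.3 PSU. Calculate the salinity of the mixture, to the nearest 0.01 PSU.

By conservation of dissolved salt,
salt = 5,730,000×31 + 18,400,000×33.8 + 38,300,000×0.6 + 25,300,000×21.3 = 177,630,000 + 621,920,000 + 22,980,000 + 538,890,000 = 1,361,420,000
volume = 5,730,000 + 18,400,000 + 38,300,000 + 25,300,000 = 87,730,000 m³
S = 1,361,420,000 / 87,730,000 = 15.5183 PSU

15.52 PSU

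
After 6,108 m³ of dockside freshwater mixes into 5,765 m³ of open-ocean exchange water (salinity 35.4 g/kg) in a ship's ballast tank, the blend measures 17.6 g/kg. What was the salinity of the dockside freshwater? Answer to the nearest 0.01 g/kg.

0.80 g/kg

Salt balance: 5,765×35.4 + 6,108×S = 11,873×17.6
204,081 + 6,108·S = 208,964.8
S = (208,964.8 − 204,081) / 6,108 = 0.7996 g/kg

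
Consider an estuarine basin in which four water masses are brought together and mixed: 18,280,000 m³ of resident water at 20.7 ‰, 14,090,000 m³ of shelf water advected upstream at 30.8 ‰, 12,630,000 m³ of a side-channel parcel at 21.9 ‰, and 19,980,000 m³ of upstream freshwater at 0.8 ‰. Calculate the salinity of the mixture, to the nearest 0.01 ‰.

17.00 ‰

By conservation of dissolved salt,
salt = 18,280,000×20.7 + 14,090,000×30.8 + 12,630,000×21.9 + 19,980,000×0.8 = 378,396,000 + 433,972,000 + 276,597,000 + 15,984,000 = 1,104,949,000
volume = 18,280,000 + 14,090,000 + 12,630,000 + 19,980,000 = 64,980,000 m³
S = 1,104,949,000 / 64,980,000 = 17.0044 ‰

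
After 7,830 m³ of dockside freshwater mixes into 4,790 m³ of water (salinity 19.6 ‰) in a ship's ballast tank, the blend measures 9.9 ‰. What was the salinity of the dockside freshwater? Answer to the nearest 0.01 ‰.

Salt balance: 4,790×19.6 + 7,830×S = 12,620×9.9
93,884 + 7,830·S = 124,938
S = (124,938 − 93,884) / 7,830 = 3.966 ‰

3.97 ‰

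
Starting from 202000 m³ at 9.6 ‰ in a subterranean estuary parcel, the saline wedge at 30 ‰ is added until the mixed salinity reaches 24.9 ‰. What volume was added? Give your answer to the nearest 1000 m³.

Salt balance: 202,000×9.6 + V×30 = (202,000+V)×24.9
1,939,200 + 30V = 5,029,800 + 24.9V
3,090,600 = 5.1V
V = 606,000 m³

606000 m³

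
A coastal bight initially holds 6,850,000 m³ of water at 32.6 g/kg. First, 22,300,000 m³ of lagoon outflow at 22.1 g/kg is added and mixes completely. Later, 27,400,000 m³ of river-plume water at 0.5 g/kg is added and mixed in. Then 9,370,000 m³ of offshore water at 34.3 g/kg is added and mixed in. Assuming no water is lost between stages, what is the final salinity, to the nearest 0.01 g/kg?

15.95 g/kg

Mass of salt is conserved:
Initial salt = 6,850,000×32.6 = 223,310,000
After stage 1: salt = 223,310,000 + 22,300,000×22.1 = 716,140,000; volume = 29,150,000 m³; S = 24.567 g/kg
After stage 2: salt = 716,140,000 + 27,400,000×0.5 = 729,840,000; volume = 56,550,000 m³; S = 12.906 g/kg
After stage 3: salt = 729,840,000 + 9,370,000×34.3 = 1,051,231,000; volume = 65,920,000 m³
S = 1,051,231,000 / 65,920,000 = 15.9471 g/kg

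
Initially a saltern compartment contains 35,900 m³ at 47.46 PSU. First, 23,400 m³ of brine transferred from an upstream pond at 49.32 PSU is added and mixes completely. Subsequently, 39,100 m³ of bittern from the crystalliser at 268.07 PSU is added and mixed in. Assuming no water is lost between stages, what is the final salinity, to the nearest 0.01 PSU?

135.56 PSU

Weighted by volume,
Initial salt = 35,900×47.46 = 1,703,814
After stage 1: salt = 1,703,814 + 23,400×49.32 = 2,857,902; volume = 59,300 m³; S = 48.194 PSU
After stage 2: salt = 2,857,902 + 39,100×268.07 = 13,339,439; volume = 98,400 m³
S = 13,339,439 / 98,400 = 135.5634 PSU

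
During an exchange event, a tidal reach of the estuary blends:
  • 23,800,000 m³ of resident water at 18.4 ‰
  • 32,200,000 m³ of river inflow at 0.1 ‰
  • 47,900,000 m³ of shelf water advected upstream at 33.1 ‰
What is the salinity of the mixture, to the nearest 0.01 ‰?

By conservation of dissolved salt,
salt = 23,800,000×18.4 + 32,200,000×0.1 + 47,900,000×33.1 = 437,920,000 + 3,220,000 + 1,585,490,000 = 2,026,630,000
volume = 23,800,000 + 32,200,000 + 47,900,000 = 103,900,000 m³
S = 2,026,630,000 / 103,900,000 = 19.5056 ‰

19.51 ‰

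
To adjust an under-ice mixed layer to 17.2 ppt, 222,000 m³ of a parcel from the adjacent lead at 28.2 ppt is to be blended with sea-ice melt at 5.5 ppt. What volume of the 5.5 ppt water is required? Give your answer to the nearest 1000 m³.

209000 m³

Salt balance: 222,000×28.2 + V×5.5 = (222,000+V)×17.2
6,260,400 + 5.5V = 3,818,400 + 17.2V
2,442,000 = 11.7V
V = 208,717.95 m³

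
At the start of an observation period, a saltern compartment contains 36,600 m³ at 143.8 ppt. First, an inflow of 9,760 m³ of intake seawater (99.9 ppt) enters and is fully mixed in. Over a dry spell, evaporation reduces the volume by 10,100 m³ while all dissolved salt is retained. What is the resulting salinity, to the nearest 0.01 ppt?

172.04 ppt

After mixing: salt = 36,600×143.8 + 9,760×99.9 = 6,238,104; volume = 46,360 m³
After evaporation: salt unchanged = 6,238,104; volume = 46,360 − 10,100 = 36,260 m³
S = 6,238,104 / 36,260 = 172.0382 ppt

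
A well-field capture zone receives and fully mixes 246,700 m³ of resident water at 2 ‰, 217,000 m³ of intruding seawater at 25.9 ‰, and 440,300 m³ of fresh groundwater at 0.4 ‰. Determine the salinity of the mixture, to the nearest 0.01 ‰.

6.96 ‰

Mass of salt is conserved:
salt = 246,700×2 + 217,000×25.9 + 440,300×0.4 = 493,400 + 5,620,300 + 176,120 = 6,289,820
volume = 246,700 + 217,000 + 440,300 = 904,000 m³
S = 6,289,820 / 904,000 = 6.9578 ‰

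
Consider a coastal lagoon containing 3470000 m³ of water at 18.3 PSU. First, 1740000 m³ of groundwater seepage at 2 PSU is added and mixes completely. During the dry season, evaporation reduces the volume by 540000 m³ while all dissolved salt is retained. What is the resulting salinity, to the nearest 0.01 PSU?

14.34 PSU

After mixing: salt = 3,470,000×18.3 + 1,740,000×2 = 66,981,000; volume = 5,210,000 m³
After evaporation: salt unchanged = 66,981,000; volume = 5,210,000 − 540,000 = 4,670,000 m³
S = 66,981,000 / 4,670,000 = 14.3428 PSU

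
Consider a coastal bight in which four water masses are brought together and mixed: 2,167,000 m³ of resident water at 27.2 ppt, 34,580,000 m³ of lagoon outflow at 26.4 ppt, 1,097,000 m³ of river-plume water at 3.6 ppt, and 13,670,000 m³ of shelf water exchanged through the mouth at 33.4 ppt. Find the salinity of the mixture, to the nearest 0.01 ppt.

27.81 ppt

Mass of salt is conserved:
salt = 2,167,000×27.2 + 34,580,000×26.4 + 1,097,000×3.6 + 13,670,000×33.4 = 58,942,400 + 912,912,000 + 3,949,200 + 456,578,000 = 1,432,381,600
volume = 2,167,000 + 34,580,000 + 1,097,000 + 13,670,000 = 51,514,000 m³
S = 1,432,381,600 / 51,514,000 = 27.8057 ppt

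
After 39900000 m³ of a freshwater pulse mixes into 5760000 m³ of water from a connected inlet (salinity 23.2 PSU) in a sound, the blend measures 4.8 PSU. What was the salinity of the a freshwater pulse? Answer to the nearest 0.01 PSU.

2.14 PSU

Salt balance: 5,760,000×23.2 + 39,900,000×S = 45,660,000×4.8
133,632,000 + 39,900,000·S = 219,168,000
S = (219,168,000 − 133,632,000) / 39,900,000 = 2.1438 PSU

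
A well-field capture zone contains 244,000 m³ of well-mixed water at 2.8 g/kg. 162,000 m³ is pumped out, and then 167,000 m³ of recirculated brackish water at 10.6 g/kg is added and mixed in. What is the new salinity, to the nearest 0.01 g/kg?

Remaining after removal: 82,000 m³ at 2.8 g/kg (salt = 229,600)
After addition: salt = 229,600 + 167,000×10.6 = 1,999,800; volume = 249,000 m³
S = 1,999,800 / 249,000 = 8.0313 g/kg

8.03 g/kg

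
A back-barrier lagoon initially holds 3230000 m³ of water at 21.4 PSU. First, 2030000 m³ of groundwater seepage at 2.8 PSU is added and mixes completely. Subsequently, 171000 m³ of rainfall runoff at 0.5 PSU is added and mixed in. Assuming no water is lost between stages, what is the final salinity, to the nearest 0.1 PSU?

Salt balance:
Initial salt = 3,230,000×21.4 = 69,122,000
After stage 1: salt = 69,122,000 + 2,030,000×2.8 = 74,806,000; volume = 5,260,000 m³; S = 14.222 PSU
After stage 2: salt = 74,806,000 + 171,000×0.5 = 74,891,500; volume = 5,431,000 m³
S = 74,891,500 / 5,431,000 = 13.7896 PSU

13.8 PSU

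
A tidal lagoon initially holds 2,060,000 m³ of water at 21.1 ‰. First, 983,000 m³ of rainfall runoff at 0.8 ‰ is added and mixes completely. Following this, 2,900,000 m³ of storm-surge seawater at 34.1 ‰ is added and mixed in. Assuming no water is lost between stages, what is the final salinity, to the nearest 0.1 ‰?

24.1 ‰

Total salt / total volume:
Initial salt = 2,060,000×21.1 = 43,466,000
After stage 1: salt = 43,466,000 + 983,000×0.8 = 44,252,400; volume = 3,043,000 m³; S = 14.542 ‰
After stage 2: salt = 44,252,400 + 2,900,000×34.1 = 143,142,400; volume = 5,943,000 m³
S = 143,142,400 / 5,943,000 = 24.0859 ‰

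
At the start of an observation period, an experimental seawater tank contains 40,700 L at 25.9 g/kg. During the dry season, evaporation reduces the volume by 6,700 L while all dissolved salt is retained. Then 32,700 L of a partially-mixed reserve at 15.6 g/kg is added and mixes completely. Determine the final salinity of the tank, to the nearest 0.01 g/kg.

After evaporation: salt = 40,700×25.9 = 1,054,130; volume = 40,700 − 6,700 = 34,000 L
After mixing: salt = 1,054,130 + 32,700×15.6 = 1,564,250; volume = 34,000 + 32,700 = 66,700 L
S = 1,564,250 / 66,700 = 23.452 g/kg

23.45 g/kg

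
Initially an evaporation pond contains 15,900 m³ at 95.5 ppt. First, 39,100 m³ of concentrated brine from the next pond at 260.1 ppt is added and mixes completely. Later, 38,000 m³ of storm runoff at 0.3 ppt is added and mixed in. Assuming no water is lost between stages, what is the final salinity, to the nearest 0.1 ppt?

By conservation of dissolved salt,
Initial salt = 15,900×95.5 = 1,518,450
After stage 1: salt = 1,518,450 + 39,100×260.1 = 11,688,360; volume = 55,000 m³; S = 212.516 ppt
After stage 2: salt = 11,688,360 + 38,000×0.3 = 11,699,760; volume = 93,000 m³
S = 11,699,760 / 93,000 = 125.8039 ppt

125.8 ppt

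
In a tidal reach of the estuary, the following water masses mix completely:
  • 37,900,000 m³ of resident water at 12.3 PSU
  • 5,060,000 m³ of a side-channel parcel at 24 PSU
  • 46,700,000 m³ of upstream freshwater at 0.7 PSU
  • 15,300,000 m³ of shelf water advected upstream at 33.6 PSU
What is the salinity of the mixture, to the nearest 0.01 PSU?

10.81 PSU

Salt balance:
salt = 37,900,000×12.3 + 5,060,000×24 + 46,700,000×0.7 + 15,300,000×33.6 = 466,170,000 + 121,440,000 + 32,690,000 + 514,080,000 = 1,134,380,000
volume = 37,900,000 + 5,060,000 + 46,700,000 + 15,300,000 = 104,960,000 m³
S = 1,134,380,000 / 104,960,000 = 10.8077 PSU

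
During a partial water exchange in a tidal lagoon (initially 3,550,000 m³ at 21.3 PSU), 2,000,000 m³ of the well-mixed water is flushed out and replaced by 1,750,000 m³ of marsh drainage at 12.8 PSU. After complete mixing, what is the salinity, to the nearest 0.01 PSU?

Remaining after removal: 1,550,000 m³ at 21.3 PSU (salt = 33,015,000)
After addition: salt = 33,015,000 + 1,750,000×12.8 = 55,415,000; volume = 3,300,000 m³
S = 55,415,000 / 3,300,000 = 16.7924 PSU

16.79 PSU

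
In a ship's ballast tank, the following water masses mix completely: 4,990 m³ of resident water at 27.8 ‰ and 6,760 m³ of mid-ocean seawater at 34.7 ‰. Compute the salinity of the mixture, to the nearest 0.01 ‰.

31.77 ‰

Mass of salt is conserved:
salt = 4,990×27.8 + 6,760×34.7 = 138,722 + 234,572 = 373,294
volume = 4,990 + 6,760 = 11,750 m³
S = 373,294 / 11,750 = 31.7697 ‰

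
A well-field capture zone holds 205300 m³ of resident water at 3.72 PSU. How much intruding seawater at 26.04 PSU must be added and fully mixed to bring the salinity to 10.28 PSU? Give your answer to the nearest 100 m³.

Salt balance: 205,300×3.72 + V×26.04 = (205,300+V)×10.28
763,716 + 26.04V = 2,110,484 + 10.28V
1,346,768 = 15.76V
V = 85,454.82 m³

85500 m³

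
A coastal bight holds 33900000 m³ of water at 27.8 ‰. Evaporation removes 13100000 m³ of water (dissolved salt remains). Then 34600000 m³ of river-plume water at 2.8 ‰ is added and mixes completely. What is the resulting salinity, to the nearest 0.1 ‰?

18.8 ‰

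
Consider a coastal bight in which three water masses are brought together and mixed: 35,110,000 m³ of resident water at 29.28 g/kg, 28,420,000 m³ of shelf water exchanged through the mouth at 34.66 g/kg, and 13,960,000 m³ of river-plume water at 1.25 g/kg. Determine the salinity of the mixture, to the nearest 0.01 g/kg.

26.20 g/kg

By conservation of dissolved salt,
salt = 35,110,000×29.28 + 28,420,000×34.66 + 13,960,000×1.25 = 1,028,020,800 + 985,037,200 + 17,450,000 = 2,030,508,000
volume = 35,110,000 + 28,420,000 + 13,960,000 = 77,490,000 m³
S = 2,030,508,000 / 77,490,000 = 26.2035 g/kg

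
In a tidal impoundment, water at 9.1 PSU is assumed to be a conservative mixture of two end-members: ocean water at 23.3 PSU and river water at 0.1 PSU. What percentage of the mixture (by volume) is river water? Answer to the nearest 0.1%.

Let f be the freshwater fraction. Salt balance per unit volume:
f×0.1 + (1−f)×23.3 = 9.1
f = (23.3 − 9.1) / (23.3 − 0.1) = 14.2/23.2 = 0.6121

61.2%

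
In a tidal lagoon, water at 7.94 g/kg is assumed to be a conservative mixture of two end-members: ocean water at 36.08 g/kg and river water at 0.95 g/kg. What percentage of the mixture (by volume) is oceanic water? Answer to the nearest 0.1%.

Let g be the oceanic fraction. Salt balance per unit volume:
g×36.08 + (1−g)×0.95 = 7.94
g = (7.94 − 0.95) / (36.08 − 0.95) = 6.99/35.13 = 0.199

19.9%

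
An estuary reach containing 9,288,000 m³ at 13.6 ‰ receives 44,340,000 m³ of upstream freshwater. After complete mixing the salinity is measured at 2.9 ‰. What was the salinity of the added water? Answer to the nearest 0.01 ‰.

Salt balance: 9,288,000×13.6 + 44,340,000×S = 53,628,000×2.9
126,316,800 + 44,340,000·S = 155,521,200
S = (155,521,200 − 126,316,800) / 44,340,000 = 0.6586 ‰

0.66 ‰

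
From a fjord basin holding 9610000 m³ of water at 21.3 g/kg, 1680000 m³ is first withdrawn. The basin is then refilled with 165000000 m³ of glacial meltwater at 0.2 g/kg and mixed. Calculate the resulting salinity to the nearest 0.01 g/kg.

1.17 g/kg

Remaining after removal: 7,930,000 m³ at 21.3 g/kg (salt = 168,909,000)
After addition: salt = 168,909,000 + 165,000,000×0.2 = 201,909,000; volume = 172,930,000 m³
S = 201,909,000 / 172,930,000 = 1.1676 g/kg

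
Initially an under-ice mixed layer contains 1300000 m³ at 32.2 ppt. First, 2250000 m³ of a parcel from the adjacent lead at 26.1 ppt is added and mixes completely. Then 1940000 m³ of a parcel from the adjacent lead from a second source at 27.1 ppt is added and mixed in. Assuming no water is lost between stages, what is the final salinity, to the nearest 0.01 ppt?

27.90 ppt

Weighted by volume,
Initial salt = 1,300,000×32.2 = 41,860,000
After stage 1: salt = 41,860,000 + 2,250,000×26.1 = 100,585,000; volume = 3,550,000 m³; S = 28.334 ppt
After stage 2: salt = 100,585,000 + 1,940,000×27.1 = 153,159,000; volume = 5,490,000 m³
S = 153,159,000 / 5,490,000 = 27.8978 ppt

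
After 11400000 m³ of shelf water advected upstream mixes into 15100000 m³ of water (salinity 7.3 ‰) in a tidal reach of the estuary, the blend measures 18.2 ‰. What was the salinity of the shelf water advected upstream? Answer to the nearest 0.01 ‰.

Salt balance: 15,100,000×7.3 + 11,400,000×S = 26,500,000×18.2
110,230,000 + 11,400,000·S = 482,300,000
S = (482,300,000 − 110,230,000) / 11,400,000 = 32.6377 ‰

32.64 ‰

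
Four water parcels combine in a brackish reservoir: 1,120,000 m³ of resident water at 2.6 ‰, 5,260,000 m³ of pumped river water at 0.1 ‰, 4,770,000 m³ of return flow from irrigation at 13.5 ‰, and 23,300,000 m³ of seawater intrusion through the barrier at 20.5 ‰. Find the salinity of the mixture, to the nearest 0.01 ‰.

Conserving salt mass:
salt = 1,120,000×2.6 + 5,260,000×0.1 + 4,770,000×13.5 + 23,300,000×20.5 = 2,912,000 + 526,000 + 64,395,000 + 477,650,000 = 545,483,000
volume = 1,120,000 + 5,260,000 + 4,770,000 + 23,300,000 = 34,450,000 m³
S = 545,483,000 / 34,450,000 = 15.834 ‰

15.83 ‰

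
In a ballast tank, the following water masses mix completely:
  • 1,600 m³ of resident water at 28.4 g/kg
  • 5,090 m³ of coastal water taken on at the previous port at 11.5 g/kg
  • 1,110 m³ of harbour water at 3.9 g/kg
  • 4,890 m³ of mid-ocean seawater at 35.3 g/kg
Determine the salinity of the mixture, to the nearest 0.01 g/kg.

By conservation of dissolved salt,
salt = 1,600×28.4 + 5,090×11.5 + 1,110×3.9 + 4,890×35.3 = 45,440 + 58,535 + 4,329 + 172,617 = 280,921
volume = 1,600 + 5,090 + 1,110 + 4,890 = 12,690 m³
S = 280,921 / 12,690 = 22.1372 g/kg

22.14 g/kg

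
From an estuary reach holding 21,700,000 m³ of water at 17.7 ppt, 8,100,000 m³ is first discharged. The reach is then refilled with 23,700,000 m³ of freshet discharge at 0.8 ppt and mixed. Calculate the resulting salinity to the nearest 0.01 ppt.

6.96 ppt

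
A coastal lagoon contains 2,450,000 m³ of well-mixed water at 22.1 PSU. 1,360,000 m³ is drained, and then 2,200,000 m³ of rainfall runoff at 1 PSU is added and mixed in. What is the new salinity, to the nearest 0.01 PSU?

Remaining after removal: 1,090,000 m³ at 22.1 PSU (salt = 24,089,000)
After addition: salt = 24,089,000 + 2,200,000×1 = 26,289,000; volume = 3,290,000 m³
S = 26,289,000 / 3,290,000 = 7.9906 PSU

7.99 PSU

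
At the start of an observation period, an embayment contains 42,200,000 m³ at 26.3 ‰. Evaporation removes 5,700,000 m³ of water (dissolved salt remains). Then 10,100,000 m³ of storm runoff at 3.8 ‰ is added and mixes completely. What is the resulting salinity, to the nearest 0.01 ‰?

24.64 ‰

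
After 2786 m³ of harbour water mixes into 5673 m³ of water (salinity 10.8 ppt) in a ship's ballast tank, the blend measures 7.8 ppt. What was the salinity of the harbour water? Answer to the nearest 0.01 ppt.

1.69 ppt

Salt balance: 5,673×10.8 + 2,786×S = 8,459×7.8
61,268.4 + 2,786·S = 65,980.2
S = (65,980.2 − 61,268.4) / 2,786 = 1.6912 ppt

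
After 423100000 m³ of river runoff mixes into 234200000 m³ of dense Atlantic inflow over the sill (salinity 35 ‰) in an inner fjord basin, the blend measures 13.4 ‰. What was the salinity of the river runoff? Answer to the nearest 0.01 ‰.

Salt balance: 234,200,000×35 + 423,100,000×S = 657,300,000×13.4
8,197,000,000 + 423,100,000·S = 8,807,820,000
S = (8,807,820,000 − 8,197,000,000) / 423,100,000 = 1.4437 ‰

1.44 ‰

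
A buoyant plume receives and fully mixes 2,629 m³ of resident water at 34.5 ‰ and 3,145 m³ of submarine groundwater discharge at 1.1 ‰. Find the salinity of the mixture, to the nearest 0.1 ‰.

16.3 ‰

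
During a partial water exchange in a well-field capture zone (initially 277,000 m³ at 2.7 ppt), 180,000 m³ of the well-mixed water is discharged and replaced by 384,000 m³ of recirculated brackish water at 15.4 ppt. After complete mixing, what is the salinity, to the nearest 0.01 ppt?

12.84 ppt

Remaining after removal: 97,000 m³ at 2.7 ppt (salt = 261,900)
After addition: salt = 261,900 + 384,000×15.4 = 6,175,500; volume = 481,000 m³
S = 6,175,500 / 481,000 = 12.8389 ppt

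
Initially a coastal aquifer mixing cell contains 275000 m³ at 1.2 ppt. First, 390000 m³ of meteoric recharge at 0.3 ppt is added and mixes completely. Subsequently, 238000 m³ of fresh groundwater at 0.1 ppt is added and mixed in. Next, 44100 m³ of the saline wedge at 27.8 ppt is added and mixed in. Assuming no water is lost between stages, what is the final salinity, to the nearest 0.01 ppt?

1.79 ppt

Conserving salt mass:
Initial salt = 275,000×1.2 = 330,000
After stage 1: salt = 330,000 + 390,000×0.3 = 447,000; volume = 665,000 m³; S = 0.672 ppt
After stage 2: salt = 447,000 + 238,000×0.1 = 470,800; volume = 903,000 m³; S = 0.521 ppt
After stage 3: salt = 470,800 + 44,100×27.8 = 1,696,780; volume = 947,100 m³
S = 1,696,780 / 947,100 = 1.7916 ppt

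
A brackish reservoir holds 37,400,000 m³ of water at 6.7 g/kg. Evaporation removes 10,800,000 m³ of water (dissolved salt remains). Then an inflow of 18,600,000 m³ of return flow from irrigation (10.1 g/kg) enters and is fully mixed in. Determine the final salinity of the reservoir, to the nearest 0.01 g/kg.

After evaporation: salt = 37,400,000×6.7 = 250,580,000; volume = 37,400,000 − 10,800,000 = 26,600,000 m³
After mixing: salt = 250,580,000 + 18,600,000×10.1 = 438,440,000; volume = 26,600,000 + 18,600,000 = 45,200,000 m³
S = 438,440,000 / 45,200,000 = 9.7 g/kg

9.70 g/kg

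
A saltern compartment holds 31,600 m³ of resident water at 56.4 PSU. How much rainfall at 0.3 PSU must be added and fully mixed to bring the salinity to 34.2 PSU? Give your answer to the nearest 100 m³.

20700 m³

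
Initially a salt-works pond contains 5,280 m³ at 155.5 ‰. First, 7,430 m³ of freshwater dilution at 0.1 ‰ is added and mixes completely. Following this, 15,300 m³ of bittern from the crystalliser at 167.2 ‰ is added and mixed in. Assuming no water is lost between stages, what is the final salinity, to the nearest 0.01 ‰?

Total salt / total volume:
Initial salt = 5,280×155.5 = 821,040
After stage 1: salt = 821,040 + 7,430×0.1 = 821,783; volume = 12,710 m³; S = 64.656 ‰
After stage 2: salt = 821,783 + 15,300×167.2 = 3,379,943; volume = 28,010 m³
S = 3,379,943 / 28,010 = 120.6692 ‰

120.67 ‰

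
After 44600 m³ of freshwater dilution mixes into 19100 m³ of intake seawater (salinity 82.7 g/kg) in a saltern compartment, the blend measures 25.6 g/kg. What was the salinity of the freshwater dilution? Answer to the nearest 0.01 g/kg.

1.15 g/kg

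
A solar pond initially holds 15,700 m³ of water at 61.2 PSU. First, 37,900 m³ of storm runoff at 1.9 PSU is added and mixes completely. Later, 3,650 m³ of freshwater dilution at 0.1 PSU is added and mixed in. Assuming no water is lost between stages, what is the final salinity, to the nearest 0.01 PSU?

18.05 PSU

Salt balance:
Initial salt = 15,700×61.2 = 960,840
After stage 1: salt = 960,840 + 37,900×1.9 = 1,032,850; volume = 53,600 m³; S = 19.27 PSU
After stage 2: salt = 1,032,850 + 3,650×0.1 = 1,033,215; volume = 57,250 m³
S = 1,033,215 / 57,250 = 18.0474 PSU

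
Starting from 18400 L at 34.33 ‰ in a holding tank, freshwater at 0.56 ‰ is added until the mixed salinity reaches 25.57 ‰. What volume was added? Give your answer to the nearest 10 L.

Salt balance: 18,400×34.33 + V×0.56 = (18,400+V)×25.57
631,672 + 0.56V = 470,488 + 25.57V
161,184 = 25.01V
V = 6,444.78 L

6440 L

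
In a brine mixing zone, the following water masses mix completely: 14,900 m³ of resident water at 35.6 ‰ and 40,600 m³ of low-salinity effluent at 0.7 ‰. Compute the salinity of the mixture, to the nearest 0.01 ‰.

Salt balance:
salt = 14,900×35.6 + 40,600×0.7 = 530,440 + 28,420 = 558,860
volume = 14,900 + 40,600 = 55,500 m³
S = 558,860 / 55,500 = 10.0695 ‰

10.07 ‰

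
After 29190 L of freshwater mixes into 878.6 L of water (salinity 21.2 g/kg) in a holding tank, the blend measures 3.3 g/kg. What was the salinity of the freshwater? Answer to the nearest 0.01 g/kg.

2.76 g/kg

Salt balance: 878.6×21.2 + 29,190×S = 30,068.6×3.3
18,626.32 + 29,190·S = 99,226.38
S = (99,226.38 − 18,626.32) / 29,190 = 2.7612 g/kg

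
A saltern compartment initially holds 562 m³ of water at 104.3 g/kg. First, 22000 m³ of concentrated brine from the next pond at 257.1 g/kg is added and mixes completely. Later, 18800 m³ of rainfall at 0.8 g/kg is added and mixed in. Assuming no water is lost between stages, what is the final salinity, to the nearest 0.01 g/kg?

Conserving salt mass:
Initial salt = 562×104.3 = 58,616.6
After stage 1: salt = 58,616.6 + 22,000×257.1 = 5,714,816.6; volume = 22,562 m³; S = 253.294 g/kg
After stage 2: salt = 5,714,816.6 + 18,800×0.8 = 5,729,856.6; volume = 41,362 m³
S = 5,729,856.6 / 41,362 = 138.5295 g/kg

138.53 g/kg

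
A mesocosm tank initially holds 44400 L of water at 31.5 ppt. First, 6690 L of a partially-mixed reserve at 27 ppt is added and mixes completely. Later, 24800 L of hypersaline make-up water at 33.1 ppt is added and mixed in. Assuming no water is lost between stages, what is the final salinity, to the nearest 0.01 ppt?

31.63 ppt

Salt balance:
Initial salt = 44,400×31.5 = 1,398,600
After stage 1: salt = 1,398,600 + 6,690×27 = 1,579,230; volume = 51,090 L; S = 30.911 ppt
After stage 2: salt = 1,579,230 + 24,800×33.1 = 2,400,110; volume = 75,890 L
S = 2,400,110 / 75,890 = 31.6262 ppt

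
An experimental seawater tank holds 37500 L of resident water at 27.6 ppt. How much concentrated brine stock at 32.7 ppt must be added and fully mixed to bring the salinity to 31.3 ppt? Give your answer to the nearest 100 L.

99100 L

Salt balance: 37,500×27.6 + V×32.7 = (37,500+V)×31.3
1,035,000 + 32.7V = 1,173,750 + 31.3V
138,750 = 1.4V
V = 99,107.14 L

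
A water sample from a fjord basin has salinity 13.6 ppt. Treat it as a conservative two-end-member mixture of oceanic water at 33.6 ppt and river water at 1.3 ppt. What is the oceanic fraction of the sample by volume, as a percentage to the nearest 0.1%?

38.1%

Let g be the oceanic fraction. Salt balance per unit volume:
g×33.6 + (1−g)×1.3 = 13.6
g = (13.6 − 1.3) / (33.6 − 1.3) = 12.3/32.3 = 0.3808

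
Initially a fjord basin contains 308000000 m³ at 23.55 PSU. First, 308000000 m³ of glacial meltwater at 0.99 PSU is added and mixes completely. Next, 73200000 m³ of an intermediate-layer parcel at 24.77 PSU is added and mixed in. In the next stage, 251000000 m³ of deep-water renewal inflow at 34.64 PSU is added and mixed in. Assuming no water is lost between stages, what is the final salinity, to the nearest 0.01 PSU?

Weighted by volume,
Initial salt = 308,000,000×23.55 = 7,253,400,000
After stage 1: salt = 7,253,400,000 + 308,000,000×0.99 = 7,558,320,000; volume = 616,000,000 m³; S = 12.27 PSU
After stage 2: salt = 7,558,320,000 + 73,200,000×24.77 = 9,371,484,000; volume = 689,200,000 m³; S = 13.598 PSU
After stage 3: salt = 9,371,484,000 + 251,000,000×34.64 = 18,066,124,000; volume = 940,200,000 m³
S = 18,066,124,000 / 940,200,000 = 19.2152 PSU

19.22 PSU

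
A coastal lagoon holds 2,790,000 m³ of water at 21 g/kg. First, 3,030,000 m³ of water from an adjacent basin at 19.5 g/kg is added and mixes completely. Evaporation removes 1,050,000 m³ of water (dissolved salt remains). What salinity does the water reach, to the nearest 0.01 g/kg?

24.67 g/kg

After mixing: salt = 2,790,000×21 + 3,030,000×19.5 = 117,675,000; volume = 5,820,000 m³
After evaporation: salt unchanged = 117,675,000; volume = 5,820,000 − 1,050,000 = 4,770,000 m³
S = 117,675,000 / 4,770,000 = 24.6698 g/kg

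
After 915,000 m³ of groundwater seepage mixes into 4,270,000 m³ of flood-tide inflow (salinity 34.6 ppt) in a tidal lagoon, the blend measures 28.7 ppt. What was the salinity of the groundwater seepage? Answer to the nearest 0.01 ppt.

Salt balance: 4,270,000×34.6 + 915,000×S = 5,185,000×28.7
147,742,000 + 915,000·S = 148,809,500
S = (148,809,500 − 147,742,000) / 915,000 = 1.1667 ppt

1.17 ppt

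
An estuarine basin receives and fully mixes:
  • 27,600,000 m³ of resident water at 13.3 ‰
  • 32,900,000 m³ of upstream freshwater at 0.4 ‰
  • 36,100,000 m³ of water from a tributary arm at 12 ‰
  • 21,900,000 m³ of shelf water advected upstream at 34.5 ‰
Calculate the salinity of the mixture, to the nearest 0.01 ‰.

By conservation of dissolved salt,
salt = 27,600,000×13.3 + 32,900,000×0.4 + 36,100,000×12 + 21,900,000×34.5 = 367,080,000 + 13,160,000 + 433,200,000 + 755,550,000 = 1,568,990,000
volume = 27,600,000 + 32,900,000 + 36,100,000 + 21,900,000 = 118,500,000 m³
S = 1,568,990,000 / 118,500,000 = 13.2404 ‰

13.24 ‰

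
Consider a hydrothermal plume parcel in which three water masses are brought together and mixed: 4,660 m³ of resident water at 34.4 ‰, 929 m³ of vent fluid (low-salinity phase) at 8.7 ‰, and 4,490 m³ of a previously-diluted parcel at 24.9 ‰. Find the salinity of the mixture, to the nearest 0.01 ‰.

27.80 ‰

By conservation of dissolved salt,
salt = 4,660×34.4 + 929×8.7 + 4,490×24.9 = 160,304 + 8,082.3 + 111,801 = 280,187.3
volume = 4,660 + 929 + 4,490 = 10,079 m³
S = 280,187.3 / 10,079 = 27.7991 ‰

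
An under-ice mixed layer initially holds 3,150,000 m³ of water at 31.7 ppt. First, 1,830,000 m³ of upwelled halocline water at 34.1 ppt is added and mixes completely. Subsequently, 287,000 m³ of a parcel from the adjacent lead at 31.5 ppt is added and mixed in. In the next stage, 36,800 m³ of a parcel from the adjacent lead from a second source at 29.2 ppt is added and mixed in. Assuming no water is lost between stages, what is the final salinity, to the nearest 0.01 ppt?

Salt balance:
Initial salt = 3,150,000×31.7 = 99,855,000
After stage 1: salt = 99,855,000 + 1,830,000×34.1 = 162,258,000; volume = 4,980,000 m³; S = 32.582 ppt
After stage 2: salt = 162,258,000 + 287,000×31.5 = 171,298,500; volume = 5,267,000 m³; S = 32.523 ppt
After stage 3: salt = 171,298,500 + 36,800×29.2 = 172,373,060; volume = 5,303,800 m³
S = 172,373,060 / 5,303,800 = 32.4999 ppt

32.50 ppt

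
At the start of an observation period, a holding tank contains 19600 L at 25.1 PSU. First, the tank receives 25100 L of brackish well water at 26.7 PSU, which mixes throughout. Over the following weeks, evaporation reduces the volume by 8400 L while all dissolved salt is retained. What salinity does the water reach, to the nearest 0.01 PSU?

32.01 PSU

After mixing: salt = 19,600×25.1 + 25,100×26.7 = 1,162,130; volume = 44,700 L
After evaporation: salt unchanged = 1,162,130; volume = 44,700 − 8,400 = 36,300 L
S = 1,162,130 / 36,300 = 32.0146 PSU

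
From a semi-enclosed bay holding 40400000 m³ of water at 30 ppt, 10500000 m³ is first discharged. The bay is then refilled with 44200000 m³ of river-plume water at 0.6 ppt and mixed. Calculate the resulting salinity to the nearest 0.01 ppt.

12.46 ppt

Remaining after removal: 29,900,000 m³ at 30 ppt (salt = 897,000,000)
After addition: salt = 897,000,000 + 44,200,000×0.6 = 923,520,000; volume = 74,100,000 m³
S = 923,520,000 / 74,100,000 = 12.4632 ppt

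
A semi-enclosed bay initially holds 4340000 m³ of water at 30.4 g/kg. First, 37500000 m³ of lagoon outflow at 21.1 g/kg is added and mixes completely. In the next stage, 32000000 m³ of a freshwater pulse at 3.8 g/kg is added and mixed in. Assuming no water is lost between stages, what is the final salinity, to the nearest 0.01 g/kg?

Weighted by volume,
Initial salt = 4,340,000×30.4 = 131,936,000
After stage 1: salt = 131,936,000 + 37,500,000×21.1 = 923,186,000; volume = 41,840,000 m³; S = 22.065 g/kg
After stage 2: salt = 923,186,000 + 32,000,000×3.8 = 1,044,786,000; volume = 73,840,000 m³
S = 1,044,786,000 / 73,840,000 = 14.1493 g/kg

14.15 g/kg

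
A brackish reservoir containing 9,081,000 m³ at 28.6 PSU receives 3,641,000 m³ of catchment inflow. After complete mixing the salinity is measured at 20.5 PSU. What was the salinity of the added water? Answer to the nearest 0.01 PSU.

0.30 PSU

Salt balance: 9,081,000×28.6 + 3,641,000×S = 12,722,000×20.5
259,716,600 + 3,641,000·S = 260,801,000
S = (260,801,000 − 259,716,600) / 3,641,000 = 0.2978 PSU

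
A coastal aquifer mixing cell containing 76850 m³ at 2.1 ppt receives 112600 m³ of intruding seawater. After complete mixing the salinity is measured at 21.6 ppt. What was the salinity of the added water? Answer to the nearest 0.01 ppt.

Salt balance: 76,850×2.1 + 112,600×S = 189,450×21.6
161,385 + 112,600·S = 4,092,120
S = (4,092,120 − 161,385) / 112,600 = 34.9088 ppt

34.91 ppt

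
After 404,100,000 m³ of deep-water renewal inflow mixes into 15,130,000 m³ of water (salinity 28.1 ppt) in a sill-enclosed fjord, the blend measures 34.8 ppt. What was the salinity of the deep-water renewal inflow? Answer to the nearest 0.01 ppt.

Salt balance: 15,130,000×28.1 + 404,100,000×S = 419,230,000×34.8
425,153,000 + 404,100,000·S = 14,589,204,000
S = (14,589,204,000 − 425,153,000) / 404,100,000 = 35.0509 ppt

35.05 ppt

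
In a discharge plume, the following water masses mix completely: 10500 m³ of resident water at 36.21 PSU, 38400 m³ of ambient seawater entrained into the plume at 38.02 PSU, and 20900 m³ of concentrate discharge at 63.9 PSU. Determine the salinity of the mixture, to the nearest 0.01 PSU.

45.50 PSU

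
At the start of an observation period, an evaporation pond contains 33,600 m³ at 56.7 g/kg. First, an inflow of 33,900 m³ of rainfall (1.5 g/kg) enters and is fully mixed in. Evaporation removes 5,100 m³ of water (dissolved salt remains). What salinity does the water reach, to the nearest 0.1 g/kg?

31.3 g/kg

After mixing: salt = 33,600×56.7 + 33,900×1.5 = 1,955,970; volume = 67,500 m³
After evaporation: salt unchanged = 1,955,970; volume = 67,500 − 5,100 = 62,400 m³
S = 1,955,970 / 62,400 = 31.3457 g/kg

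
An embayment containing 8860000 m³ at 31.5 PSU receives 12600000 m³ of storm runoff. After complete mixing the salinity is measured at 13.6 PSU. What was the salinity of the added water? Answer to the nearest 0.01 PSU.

1.01 PSU

Salt balance: 8,860,000×31.5 + 12,600,000×S = 21,460,000×13.6
279,090,000 + 12,600,000·S = 291,856,000
S = (291,856,000 − 279,090,000) / 12,600,000 = 1.0132 PSU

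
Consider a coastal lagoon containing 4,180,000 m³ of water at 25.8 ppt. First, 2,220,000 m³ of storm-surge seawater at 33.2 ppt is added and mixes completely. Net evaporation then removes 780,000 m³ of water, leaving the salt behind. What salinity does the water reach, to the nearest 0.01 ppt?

32.30 ppt

After mixing: salt = 4,180,000×25.8 + 2,220,000×33.2 = 181,548,000; volume = 6,400,000 m³
After evaporation: salt unchanged = 181,548,000; volume = 6,400,000 − 780,000 = 5,620,000 m³
S = 181,548,000 / 5,620,000 = 32.3039 ppt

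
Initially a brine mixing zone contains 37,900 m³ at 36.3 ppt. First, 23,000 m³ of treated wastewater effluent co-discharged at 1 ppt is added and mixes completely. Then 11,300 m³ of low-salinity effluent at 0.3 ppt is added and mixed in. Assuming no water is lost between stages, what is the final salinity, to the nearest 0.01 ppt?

19.42 ppt

Salt balance:
Initial salt = 37,900×36.3 = 1,375,770
After stage 1: salt = 1,375,770 + 23,000×1 = 1,398,770; volume = 60,900 m³; S = 22.968 ppt
After stage 2: salt = 1,398,770 + 11,300×0.3 = 1,402,160; volume = 72,200 m³
S = 1,402,160 / 72,200 = 19.4205 ppt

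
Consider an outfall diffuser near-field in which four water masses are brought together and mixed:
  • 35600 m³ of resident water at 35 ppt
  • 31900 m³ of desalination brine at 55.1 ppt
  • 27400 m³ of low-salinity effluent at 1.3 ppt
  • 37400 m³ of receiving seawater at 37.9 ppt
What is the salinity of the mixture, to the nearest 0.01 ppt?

Salt balance:
salt = 35,600×35 + 31,900×55.1 + 27,400×1.3 + 37,400×37.9 = 1,246,000 + 1,757,690 + 35,620 + 1,417,460 = 4,456,770
volume = 35,600 + 31,900 + 27,400 + 37,400 = 132,300 m³
S = 4,456,770 / 132,300 = 33.6868 ppt

33.69 ppt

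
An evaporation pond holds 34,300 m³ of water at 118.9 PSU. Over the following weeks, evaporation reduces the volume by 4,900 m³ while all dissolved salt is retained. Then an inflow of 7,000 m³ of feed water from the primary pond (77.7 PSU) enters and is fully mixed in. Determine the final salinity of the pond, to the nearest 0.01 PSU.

126.98 PSU

After evaporation: salt = 34,300×118.9 = 4,078,270; volume = 34,300 − 4,900 = 29,400 m³
After mixing: salt = 4,078,270 + 7,000×77.7 = 4,622,170; volume = 29,400 + 7,000 = 36,400 m³
S = 4,622,170 / 36,400 = 126.9827 PSU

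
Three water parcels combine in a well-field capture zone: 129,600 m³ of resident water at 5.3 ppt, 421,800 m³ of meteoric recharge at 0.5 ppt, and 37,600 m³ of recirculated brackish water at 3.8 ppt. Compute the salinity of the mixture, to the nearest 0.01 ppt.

Mass of salt is conserved:
salt = 129,600×5.3 + 421,800×0.5 + 37,600×3.8 = 686,880 + 210,900 + 142,880 = 1,040,660
volume = 129,600 + 421,800 + 37,600 = 589,000 m³
S = 1,040,660 / 589,000 = 1.7668 ppt

1.77 ppt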